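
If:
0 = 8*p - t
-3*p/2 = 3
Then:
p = -2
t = -16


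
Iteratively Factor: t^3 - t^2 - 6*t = (t - 3)*(t^2 + 2*t) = t*(t - 3)*(t + 2)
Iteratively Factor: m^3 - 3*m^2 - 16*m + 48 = (m + 4)*(m^2 - 7*m + 12) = (m - 3)*(m + 4)*(m - 4)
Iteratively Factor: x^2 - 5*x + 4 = (x - 1)*(x - 4)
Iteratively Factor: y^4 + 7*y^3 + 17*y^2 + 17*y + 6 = (y + 3)*(y^3 + 4*y^2 + 5*y + 2) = (y + 1)*(y + 3)*(y^2 + 3*y + 2) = (y + 1)*(y + 2)*(y + 3)*(y + 1)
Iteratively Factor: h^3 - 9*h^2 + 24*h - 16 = (h - 4)*(h^2 - 5*h + 4) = (h - 4)*(h - 1)*(h - 4)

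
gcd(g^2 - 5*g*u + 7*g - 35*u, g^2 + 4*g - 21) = g + 7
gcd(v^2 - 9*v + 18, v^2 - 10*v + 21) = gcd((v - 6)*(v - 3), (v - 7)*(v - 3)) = v - 3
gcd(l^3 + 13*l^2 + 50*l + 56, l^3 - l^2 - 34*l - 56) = l^2 + 6*l + 8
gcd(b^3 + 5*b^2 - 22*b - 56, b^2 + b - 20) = b - 4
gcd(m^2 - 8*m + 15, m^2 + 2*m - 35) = m - 5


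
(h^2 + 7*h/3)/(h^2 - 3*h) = (h + 7/3)/(h - 3)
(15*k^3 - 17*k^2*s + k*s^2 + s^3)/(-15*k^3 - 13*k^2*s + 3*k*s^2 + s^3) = (-k + s)/(k + s)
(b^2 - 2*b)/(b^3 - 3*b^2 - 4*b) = (2 - b)/(-b^2 + 3*b + 4)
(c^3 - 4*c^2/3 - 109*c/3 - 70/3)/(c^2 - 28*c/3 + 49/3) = (3*c^2 + 17*c + 10)/(3*c - 7)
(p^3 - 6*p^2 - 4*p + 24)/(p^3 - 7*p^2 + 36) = (p - 2)/(p - 3)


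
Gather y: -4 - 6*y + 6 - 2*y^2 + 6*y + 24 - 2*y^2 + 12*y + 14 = -4*y^2 + 12*y + 40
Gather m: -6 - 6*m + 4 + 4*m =-2*m - 2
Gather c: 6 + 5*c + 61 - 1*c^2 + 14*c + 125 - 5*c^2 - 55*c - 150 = -6*c^2 - 36*c + 42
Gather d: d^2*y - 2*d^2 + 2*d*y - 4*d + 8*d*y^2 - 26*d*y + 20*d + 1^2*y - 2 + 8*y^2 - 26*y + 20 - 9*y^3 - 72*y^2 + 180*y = d^2*(y - 2) + d*(8*y^2 - 24*y + 16) - 9*y^3 - 64*y^2 + 155*y + 18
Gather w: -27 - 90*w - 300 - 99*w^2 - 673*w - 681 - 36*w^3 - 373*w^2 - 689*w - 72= -36*w^3 - 472*w^2 - 1452*w - 1080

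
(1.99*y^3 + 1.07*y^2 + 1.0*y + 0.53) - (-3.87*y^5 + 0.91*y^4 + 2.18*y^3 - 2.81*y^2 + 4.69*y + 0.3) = 3.87*y^5 - 0.91*y^4 - 0.19*y^3 + 3.88*y^2 - 3.69*y + 0.23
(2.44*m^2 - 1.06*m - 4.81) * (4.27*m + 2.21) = 10.4188*m^3 + 0.8662*m^2 - 22.8813*m - 10.6301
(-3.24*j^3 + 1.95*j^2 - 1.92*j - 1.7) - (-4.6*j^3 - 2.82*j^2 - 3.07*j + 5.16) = 1.36*j^3 + 4.77*j^2 + 1.15*j - 6.86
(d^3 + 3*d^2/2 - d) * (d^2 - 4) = d^5 + 3*d^4/2 - 5*d^3 - 6*d^2 + 4*d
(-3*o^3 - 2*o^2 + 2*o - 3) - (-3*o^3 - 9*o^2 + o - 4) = 7*o^2 + o + 1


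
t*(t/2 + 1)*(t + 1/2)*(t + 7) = t^4/2 + 19*t^3/4 + 37*t^2/4 + 7*t/2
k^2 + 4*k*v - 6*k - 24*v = (k - 6)*(k + 4*v)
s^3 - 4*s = s*(s - 2)*(s + 2)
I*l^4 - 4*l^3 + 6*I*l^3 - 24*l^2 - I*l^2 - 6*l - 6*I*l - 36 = (l + 6)*(l + 2*I)*(l + 3*I)*(I*l + 1)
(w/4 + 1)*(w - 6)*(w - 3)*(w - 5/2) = w^4/4 - 15*w^3/8 - 11*w^2/8 + 117*w/4 - 45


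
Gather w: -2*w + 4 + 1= 5 - 2*w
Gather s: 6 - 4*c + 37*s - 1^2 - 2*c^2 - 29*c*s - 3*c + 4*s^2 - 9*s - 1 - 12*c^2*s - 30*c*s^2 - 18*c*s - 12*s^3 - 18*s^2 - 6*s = -2*c^2 - 7*c - 12*s^3 + s^2*(-30*c - 14) + s*(-12*c^2 - 47*c + 22) + 4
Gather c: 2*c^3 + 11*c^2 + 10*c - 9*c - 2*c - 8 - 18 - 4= 2*c^3 + 11*c^2 - c - 30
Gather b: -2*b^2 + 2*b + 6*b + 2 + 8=-2*b^2 + 8*b + 10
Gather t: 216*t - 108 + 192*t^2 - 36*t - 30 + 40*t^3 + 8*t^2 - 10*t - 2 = 40*t^3 + 200*t^2 + 170*t - 140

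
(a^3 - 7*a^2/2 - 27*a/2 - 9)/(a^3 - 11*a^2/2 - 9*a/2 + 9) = (a + 1)/(a - 1)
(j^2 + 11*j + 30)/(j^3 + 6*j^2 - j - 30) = (j + 6)/(j^2 + j - 6)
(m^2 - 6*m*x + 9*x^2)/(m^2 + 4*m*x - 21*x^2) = (m - 3*x)/(m + 7*x)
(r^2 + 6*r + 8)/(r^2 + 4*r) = (r + 2)/r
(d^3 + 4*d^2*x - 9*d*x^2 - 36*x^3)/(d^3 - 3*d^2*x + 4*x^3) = (d^3 + 4*d^2*x - 9*d*x^2 - 36*x^3)/(d^3 - 3*d^2*x + 4*x^3)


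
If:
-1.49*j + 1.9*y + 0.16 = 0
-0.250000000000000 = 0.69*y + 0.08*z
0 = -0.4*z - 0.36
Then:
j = -0.22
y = -0.26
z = -0.90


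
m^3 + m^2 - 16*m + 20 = (m - 2)^2*(m + 5)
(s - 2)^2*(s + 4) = s^3 - 12*s + 16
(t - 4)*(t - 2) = t^2 - 6*t + 8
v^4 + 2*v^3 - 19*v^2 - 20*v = v*(v - 4)*(v + 1)*(v + 5)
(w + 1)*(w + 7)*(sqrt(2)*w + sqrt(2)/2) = sqrt(2)*w^3 + 17*sqrt(2)*w^2/2 + 11*sqrt(2)*w + 7*sqrt(2)/2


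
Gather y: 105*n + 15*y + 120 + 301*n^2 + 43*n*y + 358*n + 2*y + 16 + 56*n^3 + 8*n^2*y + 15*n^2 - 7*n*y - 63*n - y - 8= 56*n^3 + 316*n^2 + 400*n + y*(8*n^2 + 36*n + 16) + 128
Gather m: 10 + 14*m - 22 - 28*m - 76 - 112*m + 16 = -126*m - 72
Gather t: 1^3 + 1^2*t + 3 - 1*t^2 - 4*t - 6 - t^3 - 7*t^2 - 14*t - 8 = -t^3 - 8*t^2 - 17*t - 10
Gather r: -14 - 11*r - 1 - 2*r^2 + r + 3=-2*r^2 - 10*r - 12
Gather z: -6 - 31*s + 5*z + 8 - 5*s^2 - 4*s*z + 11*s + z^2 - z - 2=-5*s^2 - 20*s + z^2 + z*(4 - 4*s)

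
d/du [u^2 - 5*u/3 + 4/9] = 2*u - 5/3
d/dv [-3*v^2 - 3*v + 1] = -6*v - 3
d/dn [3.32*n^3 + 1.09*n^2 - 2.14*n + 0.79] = 9.96*n^2 + 2.18*n - 2.14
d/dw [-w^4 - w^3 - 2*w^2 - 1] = w*(-4*w^2 - 3*w - 4)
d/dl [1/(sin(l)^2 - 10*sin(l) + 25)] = -2*cos(l)/(sin(l) - 5)^3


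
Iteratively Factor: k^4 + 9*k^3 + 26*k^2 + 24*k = (k + 3)*(k^3 + 6*k^2 + 8*k) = k*(k + 3)*(k^2 + 6*k + 8) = k*(k + 2)*(k + 3)*(k + 4)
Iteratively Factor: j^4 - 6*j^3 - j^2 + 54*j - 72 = (j - 4)*(j^3 - 2*j^2 - 9*j + 18) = (j - 4)*(j + 3)*(j^2 - 5*j + 6) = (j - 4)*(j - 2)*(j + 3)*(j - 3)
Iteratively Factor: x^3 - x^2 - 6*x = (x + 2)*(x^2 - 3*x) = (x - 3)*(x + 2)*(x)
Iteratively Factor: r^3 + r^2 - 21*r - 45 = (r + 3)*(r^2 - 2*r - 15) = (r + 3)^2*(r - 5)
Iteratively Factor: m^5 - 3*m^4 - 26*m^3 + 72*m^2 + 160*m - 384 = (m + 4)*(m^4 - 7*m^3 + 2*m^2 + 64*m - 96) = (m + 3)*(m + 4)*(m^3 - 10*m^2 + 32*m - 32) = (m - 2)*(m + 3)*(m + 4)*(m^2 - 8*m + 16) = (m - 4)*(m - 2)*(m + 3)*(m + 4)*(m - 4)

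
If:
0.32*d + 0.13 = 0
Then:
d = -0.41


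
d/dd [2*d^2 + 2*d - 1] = 4*d + 2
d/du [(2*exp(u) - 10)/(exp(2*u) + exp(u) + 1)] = 2*(-(exp(u) - 5)*(2*exp(u) + 1) + exp(2*u) + exp(u) + 1)*exp(u)/(exp(2*u) + exp(u) + 1)^2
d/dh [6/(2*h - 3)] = -12/(2*h - 3)^2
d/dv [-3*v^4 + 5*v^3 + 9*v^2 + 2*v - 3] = -12*v^3 + 15*v^2 + 18*v + 2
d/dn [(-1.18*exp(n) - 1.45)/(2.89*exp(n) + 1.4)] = 2.5385*exp(n)/(2.89*exp(n) + 1.4)^2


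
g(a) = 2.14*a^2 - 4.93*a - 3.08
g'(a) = 4.28*a - 4.93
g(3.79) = 8.97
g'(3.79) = 11.29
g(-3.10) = 32.77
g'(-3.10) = -18.20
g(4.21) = 14.09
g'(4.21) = 13.09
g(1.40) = -5.79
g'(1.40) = 1.06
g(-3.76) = 45.71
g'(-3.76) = -21.02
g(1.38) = -5.81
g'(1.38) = 0.98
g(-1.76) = 12.23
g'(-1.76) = -12.46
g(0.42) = -4.77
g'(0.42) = -3.13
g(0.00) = -3.08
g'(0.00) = -4.93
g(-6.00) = 103.54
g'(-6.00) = -30.61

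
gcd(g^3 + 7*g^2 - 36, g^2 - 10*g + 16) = g - 2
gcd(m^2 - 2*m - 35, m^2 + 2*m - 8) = 1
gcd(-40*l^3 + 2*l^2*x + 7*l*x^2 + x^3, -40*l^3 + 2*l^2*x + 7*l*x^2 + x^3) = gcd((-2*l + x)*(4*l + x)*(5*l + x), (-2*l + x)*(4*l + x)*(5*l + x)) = -40*l^3 + 2*l^2*x + 7*l*x^2 + x^3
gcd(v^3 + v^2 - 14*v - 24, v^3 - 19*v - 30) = v^2 + 5*v + 6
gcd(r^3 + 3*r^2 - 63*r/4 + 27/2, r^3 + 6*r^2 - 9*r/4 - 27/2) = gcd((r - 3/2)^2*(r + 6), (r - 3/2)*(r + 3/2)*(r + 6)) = r^2 + 9*r/2 - 9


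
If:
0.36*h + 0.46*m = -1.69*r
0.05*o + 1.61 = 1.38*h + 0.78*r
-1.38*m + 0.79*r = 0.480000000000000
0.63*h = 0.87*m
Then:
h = -0.36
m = -0.26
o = -39.89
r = 0.15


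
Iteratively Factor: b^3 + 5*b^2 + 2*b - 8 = (b + 4)*(b^2 + b - 2) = (b + 2)*(b + 4)*(b - 1)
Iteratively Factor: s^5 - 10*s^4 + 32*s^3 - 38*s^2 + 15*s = (s - 3)*(s^4 - 7*s^3 + 11*s^2 - 5*s) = (s - 5)*(s - 3)*(s^3 - 2*s^2 + s) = (s - 5)*(s - 3)*(s - 1)*(s^2 - s) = (s - 5)*(s - 3)*(s - 1)^2*(s)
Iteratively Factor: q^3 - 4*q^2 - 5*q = (q + 1)*(q^2 - 5*q) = (q - 5)*(q + 1)*(q)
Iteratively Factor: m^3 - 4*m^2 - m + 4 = (m - 1)*(m^2 - 3*m - 4) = (m - 1)*(m + 1)*(m - 4)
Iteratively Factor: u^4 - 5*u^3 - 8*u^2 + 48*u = (u - 4)*(u^3 - u^2 - 12*u) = (u - 4)^2*(u^2 + 3*u) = (u - 4)^2*(u + 3)*(u)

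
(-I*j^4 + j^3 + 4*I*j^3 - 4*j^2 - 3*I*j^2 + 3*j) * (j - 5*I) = -I*j^5 - 4*j^4 + 4*I*j^4 + 16*j^3 - 8*I*j^3 - 12*j^2 + 20*I*j^2 - 15*I*j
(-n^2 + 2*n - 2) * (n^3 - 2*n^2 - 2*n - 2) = -n^5 + 4*n^4 - 4*n^3 + 2*n^2 + 4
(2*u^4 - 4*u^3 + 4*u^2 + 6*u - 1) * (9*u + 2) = 18*u^5 - 32*u^4 + 28*u^3 + 62*u^2 + 3*u - 2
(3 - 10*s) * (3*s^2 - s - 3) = -30*s^3 + 19*s^2 + 27*s - 9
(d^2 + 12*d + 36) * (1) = d^2 + 12*d + 36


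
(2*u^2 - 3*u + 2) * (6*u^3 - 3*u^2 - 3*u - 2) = 12*u^5 - 24*u^4 + 15*u^3 - u^2 - 4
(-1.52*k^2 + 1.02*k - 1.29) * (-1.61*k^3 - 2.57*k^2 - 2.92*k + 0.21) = 2.4472*k^5 + 2.2642*k^4 + 3.8939*k^3 + 0.0176999999999995*k^2 + 3.981*k - 0.2709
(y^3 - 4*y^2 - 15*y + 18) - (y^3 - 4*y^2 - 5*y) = 18 - 10*y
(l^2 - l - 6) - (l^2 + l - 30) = 24 - 2*l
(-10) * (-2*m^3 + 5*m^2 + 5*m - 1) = 20*m^3 - 50*m^2 - 50*m + 10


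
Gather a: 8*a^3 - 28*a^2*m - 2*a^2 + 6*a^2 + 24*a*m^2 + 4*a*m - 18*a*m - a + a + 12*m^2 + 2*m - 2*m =8*a^3 + a^2*(4 - 28*m) + a*(24*m^2 - 14*m) + 12*m^2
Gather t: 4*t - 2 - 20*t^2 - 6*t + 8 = -20*t^2 - 2*t + 6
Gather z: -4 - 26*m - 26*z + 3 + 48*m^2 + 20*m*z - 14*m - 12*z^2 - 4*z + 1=48*m^2 - 40*m - 12*z^2 + z*(20*m - 30)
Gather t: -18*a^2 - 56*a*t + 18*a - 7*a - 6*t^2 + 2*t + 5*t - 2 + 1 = -18*a^2 + 11*a - 6*t^2 + t*(7 - 56*a) - 1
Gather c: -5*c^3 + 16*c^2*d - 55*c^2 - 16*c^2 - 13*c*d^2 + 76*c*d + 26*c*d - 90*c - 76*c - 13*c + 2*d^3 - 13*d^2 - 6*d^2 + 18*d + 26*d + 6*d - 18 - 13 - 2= -5*c^3 + c^2*(16*d - 71) + c*(-13*d^2 + 102*d - 179) + 2*d^3 - 19*d^2 + 50*d - 33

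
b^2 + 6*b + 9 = (b + 3)^2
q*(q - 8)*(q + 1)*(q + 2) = q^4 - 5*q^3 - 22*q^2 - 16*q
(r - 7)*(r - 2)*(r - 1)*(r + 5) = r^4 - 5*r^3 - 27*r^2 + 101*r - 70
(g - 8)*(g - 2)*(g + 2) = g^3 - 8*g^2 - 4*g + 32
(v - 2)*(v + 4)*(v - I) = v^3 + 2*v^2 - I*v^2 - 8*v - 2*I*v + 8*I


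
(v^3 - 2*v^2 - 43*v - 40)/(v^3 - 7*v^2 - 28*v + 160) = (v + 1)/(v - 4)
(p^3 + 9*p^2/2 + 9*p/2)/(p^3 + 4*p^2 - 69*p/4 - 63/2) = 2*p*(p + 3)/(2*p^2 + 5*p - 42)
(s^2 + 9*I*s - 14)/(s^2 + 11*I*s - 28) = (s + 2*I)/(s + 4*I)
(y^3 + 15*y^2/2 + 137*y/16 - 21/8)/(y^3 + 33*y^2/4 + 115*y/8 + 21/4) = (4*y - 1)/(2*(2*y + 1))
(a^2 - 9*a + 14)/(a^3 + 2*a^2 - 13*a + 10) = (a - 7)/(a^2 + 4*a - 5)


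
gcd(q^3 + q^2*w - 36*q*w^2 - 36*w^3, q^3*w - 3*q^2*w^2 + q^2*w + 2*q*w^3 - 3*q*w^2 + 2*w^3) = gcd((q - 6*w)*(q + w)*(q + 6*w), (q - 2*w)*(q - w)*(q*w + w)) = 1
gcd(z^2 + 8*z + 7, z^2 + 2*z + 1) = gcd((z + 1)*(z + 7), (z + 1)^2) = z + 1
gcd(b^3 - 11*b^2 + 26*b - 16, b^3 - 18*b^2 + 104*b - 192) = b - 8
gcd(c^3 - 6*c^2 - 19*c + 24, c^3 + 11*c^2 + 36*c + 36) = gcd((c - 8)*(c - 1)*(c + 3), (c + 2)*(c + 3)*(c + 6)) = c + 3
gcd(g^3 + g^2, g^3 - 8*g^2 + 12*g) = g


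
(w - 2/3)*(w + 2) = w^2 + 4*w/3 - 4/3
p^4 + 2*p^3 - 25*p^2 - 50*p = p*(p - 5)*(p + 2)*(p + 5)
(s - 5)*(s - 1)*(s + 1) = s^3 - 5*s^2 - s + 5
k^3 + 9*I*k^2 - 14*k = k*(k + 2*I)*(k + 7*I)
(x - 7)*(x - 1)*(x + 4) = x^3 - 4*x^2 - 25*x + 28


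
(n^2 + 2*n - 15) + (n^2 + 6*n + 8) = 2*n^2 + 8*n - 7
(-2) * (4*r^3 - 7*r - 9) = -8*r^3 + 14*r + 18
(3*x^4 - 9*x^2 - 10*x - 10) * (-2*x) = -6*x^5 + 18*x^3 + 20*x^2 + 20*x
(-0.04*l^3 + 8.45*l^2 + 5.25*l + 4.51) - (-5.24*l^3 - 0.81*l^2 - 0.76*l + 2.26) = 5.2*l^3 + 9.26*l^2 + 6.01*l + 2.25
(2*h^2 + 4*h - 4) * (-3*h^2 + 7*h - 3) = -6*h^4 + 2*h^3 + 34*h^2 - 40*h + 12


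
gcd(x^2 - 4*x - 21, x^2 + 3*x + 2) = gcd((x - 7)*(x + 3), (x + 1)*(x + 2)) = 1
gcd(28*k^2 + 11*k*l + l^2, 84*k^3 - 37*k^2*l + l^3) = 7*k + l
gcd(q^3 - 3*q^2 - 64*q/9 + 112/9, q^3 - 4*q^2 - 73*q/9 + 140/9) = q^2 + q - 28/9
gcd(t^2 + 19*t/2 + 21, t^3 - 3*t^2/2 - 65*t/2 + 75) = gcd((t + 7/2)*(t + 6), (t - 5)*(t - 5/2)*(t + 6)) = t + 6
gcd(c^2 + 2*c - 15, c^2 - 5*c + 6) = c - 3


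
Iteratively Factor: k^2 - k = (k - 1)*(k)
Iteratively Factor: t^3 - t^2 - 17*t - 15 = (t + 1)*(t^2 - 2*t - 15) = (t + 1)*(t + 3)*(t - 5)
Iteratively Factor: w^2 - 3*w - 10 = (w + 2)*(w - 5)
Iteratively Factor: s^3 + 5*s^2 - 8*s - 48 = (s + 4)*(s^2 + s - 12) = (s - 3)*(s + 4)*(s + 4)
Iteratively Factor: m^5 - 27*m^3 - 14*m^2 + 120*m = (m)*(m^4 - 27*m^2 - 14*m + 120) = m*(m + 4)*(m^3 - 4*m^2 - 11*m + 30) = m*(m - 5)*(m + 4)*(m^2 + m - 6) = m*(m - 5)*(m + 3)*(m + 4)*(m - 2)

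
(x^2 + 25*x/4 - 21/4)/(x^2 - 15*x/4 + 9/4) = (x + 7)/(x - 3)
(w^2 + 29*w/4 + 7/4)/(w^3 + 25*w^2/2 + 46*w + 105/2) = (4*w + 1)/(2*(2*w^2 + 11*w + 15))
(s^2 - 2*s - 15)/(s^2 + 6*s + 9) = (s - 5)/(s + 3)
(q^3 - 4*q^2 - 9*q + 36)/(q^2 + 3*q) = q - 7 + 12/q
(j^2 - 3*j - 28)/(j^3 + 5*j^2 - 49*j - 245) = (j + 4)/(j^2 + 12*j + 35)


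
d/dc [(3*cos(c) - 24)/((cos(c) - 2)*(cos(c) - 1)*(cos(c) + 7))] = 6*(cos(c)^3 - 10*cos(c)^2 - 32*cos(c) + 69)*sin(c)/((cos(c) - 2)^2*(cos(c) - 1)^2*(cos(c) + 7)^2)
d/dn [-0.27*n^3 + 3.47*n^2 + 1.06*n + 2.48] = -0.81*n^2 + 6.94*n + 1.06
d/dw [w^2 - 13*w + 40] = 2*w - 13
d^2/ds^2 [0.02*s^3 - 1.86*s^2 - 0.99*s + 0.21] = 0.12*s - 3.72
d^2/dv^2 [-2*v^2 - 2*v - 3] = -4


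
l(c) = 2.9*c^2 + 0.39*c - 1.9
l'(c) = 5.8*c + 0.39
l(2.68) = 19.97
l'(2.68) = 15.93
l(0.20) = -1.71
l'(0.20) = 1.55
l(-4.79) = 62.77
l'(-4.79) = -27.39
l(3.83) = 42.13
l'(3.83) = 22.60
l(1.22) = 2.89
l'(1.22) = 7.47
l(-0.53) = -1.29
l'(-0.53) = -2.68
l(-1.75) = 6.30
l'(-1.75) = -9.76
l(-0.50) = -1.37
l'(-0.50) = -2.51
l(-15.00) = 644.75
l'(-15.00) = -86.61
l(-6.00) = 100.16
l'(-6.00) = -34.41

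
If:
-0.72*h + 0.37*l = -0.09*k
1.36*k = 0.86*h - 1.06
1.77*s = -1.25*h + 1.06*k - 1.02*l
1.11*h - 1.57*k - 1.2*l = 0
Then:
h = 0.49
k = -0.47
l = 1.07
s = -1.24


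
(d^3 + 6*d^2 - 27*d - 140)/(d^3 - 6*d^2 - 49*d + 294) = (d^2 - d - 20)/(d^2 - 13*d + 42)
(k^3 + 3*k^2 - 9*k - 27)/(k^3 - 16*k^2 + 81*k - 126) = (k^2 + 6*k + 9)/(k^2 - 13*k + 42)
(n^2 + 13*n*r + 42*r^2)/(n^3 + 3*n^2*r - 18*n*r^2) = (-n - 7*r)/(n*(-n + 3*r))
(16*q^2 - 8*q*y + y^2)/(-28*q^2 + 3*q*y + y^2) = (-4*q + y)/(7*q + y)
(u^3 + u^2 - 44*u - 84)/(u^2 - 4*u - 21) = (u^2 + 8*u + 12)/(u + 3)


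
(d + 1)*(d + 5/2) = d^2 + 7*d/2 + 5/2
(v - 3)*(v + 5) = v^2 + 2*v - 15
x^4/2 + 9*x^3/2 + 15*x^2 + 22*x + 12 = (x/2 + 1)*(x + 2)^2*(x + 3)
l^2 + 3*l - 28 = (l - 4)*(l + 7)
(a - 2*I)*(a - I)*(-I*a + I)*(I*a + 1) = a^4 - a^3 - 4*I*a^3 - 5*a^2 + 4*I*a^2 + 5*a + 2*I*a - 2*I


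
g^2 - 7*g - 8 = (g - 8)*(g + 1)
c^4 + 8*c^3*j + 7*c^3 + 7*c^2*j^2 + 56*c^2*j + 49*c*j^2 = c*(c + 7)*(c + j)*(c + 7*j)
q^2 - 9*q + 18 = (q - 6)*(q - 3)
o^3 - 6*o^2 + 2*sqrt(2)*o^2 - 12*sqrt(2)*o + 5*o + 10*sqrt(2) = (o - 5)*(o - 1)*(o + 2*sqrt(2))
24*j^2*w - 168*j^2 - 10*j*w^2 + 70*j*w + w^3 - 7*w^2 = (-6*j + w)*(-4*j + w)*(w - 7)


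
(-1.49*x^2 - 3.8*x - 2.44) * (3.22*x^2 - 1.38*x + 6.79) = -4.7978*x^4 - 10.1798*x^3 - 12.7299*x^2 - 22.4348*x - 16.5676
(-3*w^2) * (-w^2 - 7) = 3*w^4 + 21*w^2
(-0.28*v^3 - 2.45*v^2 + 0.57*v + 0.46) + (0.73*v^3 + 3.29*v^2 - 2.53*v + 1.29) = 0.45*v^3 + 0.84*v^2 - 1.96*v + 1.75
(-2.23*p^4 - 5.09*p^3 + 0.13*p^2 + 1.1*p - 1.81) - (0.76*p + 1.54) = -2.23*p^4 - 5.09*p^3 + 0.13*p^2 + 0.34*p - 3.35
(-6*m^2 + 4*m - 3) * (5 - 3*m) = 18*m^3 - 42*m^2 + 29*m - 15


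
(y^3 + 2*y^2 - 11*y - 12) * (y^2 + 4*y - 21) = y^5 + 6*y^4 - 24*y^3 - 98*y^2 + 183*y + 252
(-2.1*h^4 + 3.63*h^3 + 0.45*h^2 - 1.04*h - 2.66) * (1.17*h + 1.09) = -2.457*h^5 + 1.9581*h^4 + 4.4832*h^3 - 0.7263*h^2 - 4.2458*h - 2.8994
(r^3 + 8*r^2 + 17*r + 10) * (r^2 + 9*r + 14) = r^5 + 17*r^4 + 103*r^3 + 275*r^2 + 328*r + 140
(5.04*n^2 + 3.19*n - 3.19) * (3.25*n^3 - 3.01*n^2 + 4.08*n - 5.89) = 16.38*n^5 - 4.8029*n^4 + 0.593800000000003*n^3 - 7.0685*n^2 - 31.8043*n + 18.7891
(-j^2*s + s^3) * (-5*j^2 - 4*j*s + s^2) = 5*j^4*s + 4*j^3*s^2 - 6*j^2*s^3 - 4*j*s^4 + s^5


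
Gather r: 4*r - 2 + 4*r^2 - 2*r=4*r^2 + 2*r - 2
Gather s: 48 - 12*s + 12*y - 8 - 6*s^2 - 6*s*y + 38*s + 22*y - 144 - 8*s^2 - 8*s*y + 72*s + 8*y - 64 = -14*s^2 + s*(98 - 14*y) + 42*y - 168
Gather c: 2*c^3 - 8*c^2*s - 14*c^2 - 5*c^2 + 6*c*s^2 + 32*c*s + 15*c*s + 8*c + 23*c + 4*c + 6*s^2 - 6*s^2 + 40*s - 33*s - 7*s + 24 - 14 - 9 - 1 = 2*c^3 + c^2*(-8*s - 19) + c*(6*s^2 + 47*s + 35)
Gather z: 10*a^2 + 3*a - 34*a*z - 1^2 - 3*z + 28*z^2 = 10*a^2 + 3*a + 28*z^2 + z*(-34*a - 3) - 1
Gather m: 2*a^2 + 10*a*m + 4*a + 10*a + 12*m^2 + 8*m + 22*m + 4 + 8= 2*a^2 + 14*a + 12*m^2 + m*(10*a + 30) + 12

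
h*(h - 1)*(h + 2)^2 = h^4 + 3*h^3 - 4*h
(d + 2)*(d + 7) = d^2 + 9*d + 14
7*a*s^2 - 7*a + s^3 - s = (7*a + s)*(s - 1)*(s + 1)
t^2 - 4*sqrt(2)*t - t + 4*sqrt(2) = (t - 1)*(t - 4*sqrt(2))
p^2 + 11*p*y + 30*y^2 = (p + 5*y)*(p + 6*y)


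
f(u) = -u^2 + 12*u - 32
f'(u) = 12 - 2*u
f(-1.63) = -54.22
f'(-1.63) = 15.26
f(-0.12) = -33.45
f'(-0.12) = 12.24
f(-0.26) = -35.19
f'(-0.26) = 12.52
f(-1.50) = -52.25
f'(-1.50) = 15.00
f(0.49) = -26.36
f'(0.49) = 11.02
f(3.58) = -1.86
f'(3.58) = 4.84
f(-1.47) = -51.80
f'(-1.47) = 14.94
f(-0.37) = -36.58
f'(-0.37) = 12.74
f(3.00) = -5.00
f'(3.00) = 6.00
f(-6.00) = -140.00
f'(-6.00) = 24.00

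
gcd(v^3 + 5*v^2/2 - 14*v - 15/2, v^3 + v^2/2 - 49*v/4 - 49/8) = v + 1/2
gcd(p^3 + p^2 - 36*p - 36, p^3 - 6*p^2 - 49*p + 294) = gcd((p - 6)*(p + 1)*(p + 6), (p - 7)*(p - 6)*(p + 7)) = p - 6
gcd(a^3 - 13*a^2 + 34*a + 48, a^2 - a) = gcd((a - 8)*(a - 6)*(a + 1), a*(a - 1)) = 1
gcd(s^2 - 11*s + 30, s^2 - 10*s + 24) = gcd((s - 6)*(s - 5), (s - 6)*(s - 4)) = s - 6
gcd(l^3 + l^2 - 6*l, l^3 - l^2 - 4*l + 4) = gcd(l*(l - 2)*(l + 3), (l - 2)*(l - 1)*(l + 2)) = l - 2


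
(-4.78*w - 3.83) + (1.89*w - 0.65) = -2.89*w - 4.48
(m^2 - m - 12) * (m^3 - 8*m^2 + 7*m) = m^5 - 9*m^4 + 3*m^3 + 89*m^2 - 84*m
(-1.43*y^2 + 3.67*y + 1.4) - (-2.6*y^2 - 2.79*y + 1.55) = 1.17*y^2 + 6.46*y - 0.15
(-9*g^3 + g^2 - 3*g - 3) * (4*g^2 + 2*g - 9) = -36*g^5 - 14*g^4 + 71*g^3 - 27*g^2 + 21*g + 27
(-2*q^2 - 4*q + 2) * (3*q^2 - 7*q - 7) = -6*q^4 + 2*q^3 + 48*q^2 + 14*q - 14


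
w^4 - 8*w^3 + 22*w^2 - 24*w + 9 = (w - 3)^2*(w - 1)^2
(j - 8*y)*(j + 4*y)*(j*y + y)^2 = j^4*y^2 - 4*j^3*y^3 + 2*j^3*y^2 - 32*j^2*y^4 - 8*j^2*y^3 + j^2*y^2 - 64*j*y^4 - 4*j*y^3 - 32*y^4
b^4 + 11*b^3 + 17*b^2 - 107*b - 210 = (b - 3)*(b + 2)*(b + 5)*(b + 7)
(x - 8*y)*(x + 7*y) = x^2 - x*y - 56*y^2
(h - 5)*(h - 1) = h^2 - 6*h + 5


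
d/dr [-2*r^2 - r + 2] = -4*r - 1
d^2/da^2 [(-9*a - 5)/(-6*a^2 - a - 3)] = 2*((9*a + 5)*(12*a + 1)^2 - 3*(54*a + 13)*(6*a^2 + a + 3))/(6*a^2 + a + 3)^3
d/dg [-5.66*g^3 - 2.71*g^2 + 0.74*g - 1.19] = -16.98*g^2 - 5.42*g + 0.74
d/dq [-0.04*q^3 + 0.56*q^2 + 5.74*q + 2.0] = -0.12*q^2 + 1.12*q + 5.74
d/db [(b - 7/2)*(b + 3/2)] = 2*b - 2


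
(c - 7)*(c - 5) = c^2 - 12*c + 35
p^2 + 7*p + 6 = (p + 1)*(p + 6)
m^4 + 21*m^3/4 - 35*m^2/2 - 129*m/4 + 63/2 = (m - 3)*(m - 3/4)*(m + 2)*(m + 7)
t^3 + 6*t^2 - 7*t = t*(t - 1)*(t + 7)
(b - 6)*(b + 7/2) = b^2 - 5*b/2 - 21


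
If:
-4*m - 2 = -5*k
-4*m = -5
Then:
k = 7/5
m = 5/4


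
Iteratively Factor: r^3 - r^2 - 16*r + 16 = (r + 4)*(r^2 - 5*r + 4) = (r - 4)*(r + 4)*(r - 1)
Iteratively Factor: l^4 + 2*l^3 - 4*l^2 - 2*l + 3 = (l - 1)*(l^3 + 3*l^2 - l - 3) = (l - 1)^2*(l^2 + 4*l + 3) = (l - 1)^2*(l + 3)*(l + 1)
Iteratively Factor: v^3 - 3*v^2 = (v)*(v^2 - 3*v) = v^2*(v - 3)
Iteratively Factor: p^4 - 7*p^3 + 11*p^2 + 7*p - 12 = (p - 3)*(p^3 - 4*p^2 - p + 4) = (p - 3)*(p + 1)*(p^2 - 5*p + 4) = (p - 3)*(p - 1)*(p + 1)*(p - 4)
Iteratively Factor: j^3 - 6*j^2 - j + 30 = (j + 2)*(j^2 - 8*j + 15) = (j - 5)*(j + 2)*(j - 3)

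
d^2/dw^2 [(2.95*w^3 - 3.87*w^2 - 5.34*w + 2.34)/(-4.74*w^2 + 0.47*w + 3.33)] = (162.76705*w^3 + 23.3617499999999*w^2 + 340.73055*w - 5.79104999999999)/(106.496424*w^6 - 31.679316*w^5 - 221.310126*w^4 + 44.407621*w^3 + 155.477367*w^2 - 15.635349*w - 36.926037)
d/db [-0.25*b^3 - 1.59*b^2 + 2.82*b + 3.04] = -0.75*b^2 - 3.18*b + 2.82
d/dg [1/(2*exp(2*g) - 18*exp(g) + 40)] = (9/2 - exp(g))*exp(g)/(exp(2*g) - 9*exp(g) + 20)^2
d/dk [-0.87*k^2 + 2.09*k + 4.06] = 2.09 - 1.74*k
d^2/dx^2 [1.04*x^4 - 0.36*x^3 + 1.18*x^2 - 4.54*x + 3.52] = 12.48*x^2 - 2.16*x + 2.36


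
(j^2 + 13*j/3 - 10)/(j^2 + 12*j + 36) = (j - 5/3)/(j + 6)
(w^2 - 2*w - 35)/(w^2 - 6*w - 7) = (w + 5)/(w + 1)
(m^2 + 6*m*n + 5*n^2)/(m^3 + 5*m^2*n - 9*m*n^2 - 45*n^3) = (m + n)/(m^2 - 9*n^2)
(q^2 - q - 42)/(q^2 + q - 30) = (q - 7)/(q - 5)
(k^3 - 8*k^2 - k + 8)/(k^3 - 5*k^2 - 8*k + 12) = (k^2 - 7*k - 8)/(k^2 - 4*k - 12)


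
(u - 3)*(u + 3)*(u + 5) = u^3 + 5*u^2 - 9*u - 45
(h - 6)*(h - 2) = h^2 - 8*h + 12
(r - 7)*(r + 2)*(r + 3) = r^3 - 2*r^2 - 29*r - 42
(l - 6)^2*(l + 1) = l^3 - 11*l^2 + 24*l + 36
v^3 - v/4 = v*(v - 1/2)*(v + 1/2)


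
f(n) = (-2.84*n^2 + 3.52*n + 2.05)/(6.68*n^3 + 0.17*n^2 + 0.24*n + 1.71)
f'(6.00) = 0.01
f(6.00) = -0.05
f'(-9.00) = 0.01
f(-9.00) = 0.05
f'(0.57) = -2.12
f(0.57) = 1.00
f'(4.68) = 0.01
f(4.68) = -0.06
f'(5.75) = 0.01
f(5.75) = -0.06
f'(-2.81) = 0.09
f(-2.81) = 0.21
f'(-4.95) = 0.02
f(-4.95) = 0.11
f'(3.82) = 0.01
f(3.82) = -0.07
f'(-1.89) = 0.23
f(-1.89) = 0.34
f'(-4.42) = 0.03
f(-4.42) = 0.12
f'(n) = (3.52 - 5.68*n)/(6.68*n^3 + 0.17*n^2 + 0.24*n + 1.71) + (-20.04*n^2 - 0.34*n - 0.24)*(-2.84*n^2 + 3.52*n + 2.05)/(6.68*n^3 + 0.17*n^2 + 0.24*n + 1.71)^2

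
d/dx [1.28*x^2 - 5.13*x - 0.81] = 2.56*x - 5.13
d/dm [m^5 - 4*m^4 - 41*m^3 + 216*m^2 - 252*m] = 5*m^4 - 16*m^3 - 123*m^2 + 432*m - 252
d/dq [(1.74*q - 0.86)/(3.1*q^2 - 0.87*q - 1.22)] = (-5.394*q^2 + 5.332*q - 2.871)/(9.61*q^4 - 5.394*q^3 - 6.8071*q^2 + 2.1228*q + 1.4884)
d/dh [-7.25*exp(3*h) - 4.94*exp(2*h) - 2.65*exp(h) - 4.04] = (-21.75*exp(2*h) - 9.88*exp(h) - 2.65)*exp(h)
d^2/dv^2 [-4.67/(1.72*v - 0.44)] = -27.631456/(1.72*v - 0.44)^3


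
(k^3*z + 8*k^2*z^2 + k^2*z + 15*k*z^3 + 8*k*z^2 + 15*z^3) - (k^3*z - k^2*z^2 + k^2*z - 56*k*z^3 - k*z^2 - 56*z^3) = 9*k^2*z^2 + 71*k*z^3 + 9*k*z^2 + 71*z^3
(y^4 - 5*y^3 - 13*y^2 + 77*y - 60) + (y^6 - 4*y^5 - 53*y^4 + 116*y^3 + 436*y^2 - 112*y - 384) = y^6 - 4*y^5 - 52*y^4 + 111*y^3 + 423*y^2 - 35*y - 444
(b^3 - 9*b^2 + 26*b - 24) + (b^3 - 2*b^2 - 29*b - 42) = 2*b^3 - 11*b^2 - 3*b - 66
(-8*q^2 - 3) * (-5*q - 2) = 40*q^3 + 16*q^2 + 15*q + 6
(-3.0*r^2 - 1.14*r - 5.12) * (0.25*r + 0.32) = -0.75*r^3 - 1.245*r^2 - 1.6448*r - 1.6384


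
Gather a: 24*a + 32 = 24*a + 32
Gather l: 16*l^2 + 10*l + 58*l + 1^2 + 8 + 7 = 16*l^2 + 68*l + 16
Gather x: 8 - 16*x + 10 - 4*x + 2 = 20 - 20*x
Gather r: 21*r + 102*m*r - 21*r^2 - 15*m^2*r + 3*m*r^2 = r^2*(3*m - 21) + r*(-15*m^2 + 102*m + 21)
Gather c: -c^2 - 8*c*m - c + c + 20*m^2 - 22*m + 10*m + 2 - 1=-c^2 - 8*c*m + 20*m^2 - 12*m + 1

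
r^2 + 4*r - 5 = (r - 1)*(r + 5)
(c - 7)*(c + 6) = c^2 - c - 42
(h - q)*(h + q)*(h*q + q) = h^3*q + h^2*q - h*q^3 - q^3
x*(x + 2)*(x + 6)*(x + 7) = x^4 + 15*x^3 + 68*x^2 + 84*x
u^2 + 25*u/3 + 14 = (u + 7/3)*(u + 6)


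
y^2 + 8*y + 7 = (y + 1)*(y + 7)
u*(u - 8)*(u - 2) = u^3 - 10*u^2 + 16*u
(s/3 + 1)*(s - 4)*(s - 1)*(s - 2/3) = s^4/3 - 8*s^3/9 - 29*s^2/9 + 58*s/9 - 8/3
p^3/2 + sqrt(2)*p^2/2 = p^2*(p/2 + sqrt(2)/2)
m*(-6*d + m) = -6*d*m + m^2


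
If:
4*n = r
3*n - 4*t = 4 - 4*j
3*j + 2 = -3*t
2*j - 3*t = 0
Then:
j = -2/5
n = 68/45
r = 272/45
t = -4/15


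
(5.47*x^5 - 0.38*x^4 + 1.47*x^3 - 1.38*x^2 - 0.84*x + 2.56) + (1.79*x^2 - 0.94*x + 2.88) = 5.47*x^5 - 0.38*x^4 + 1.47*x^3 + 0.41*x^2 - 1.78*x + 5.44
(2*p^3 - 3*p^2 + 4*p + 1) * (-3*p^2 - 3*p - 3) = -6*p^5 + 3*p^4 - 9*p^3 - 6*p^2 - 15*p - 3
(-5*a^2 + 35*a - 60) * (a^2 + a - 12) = -5*a^4 + 30*a^3 + 35*a^2 - 480*a + 720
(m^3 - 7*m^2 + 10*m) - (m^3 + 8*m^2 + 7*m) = -15*m^2 + 3*m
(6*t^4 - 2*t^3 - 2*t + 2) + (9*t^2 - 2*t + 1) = 6*t^4 - 2*t^3 + 9*t^2 - 4*t + 3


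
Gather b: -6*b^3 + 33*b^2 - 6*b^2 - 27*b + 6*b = -6*b^3 + 27*b^2 - 21*b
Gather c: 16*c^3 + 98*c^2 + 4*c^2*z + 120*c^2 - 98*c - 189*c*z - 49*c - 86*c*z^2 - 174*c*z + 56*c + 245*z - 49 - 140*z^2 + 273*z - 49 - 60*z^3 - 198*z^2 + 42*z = 16*c^3 + c^2*(4*z + 218) + c*(-86*z^2 - 363*z - 91) - 60*z^3 - 338*z^2 + 560*z - 98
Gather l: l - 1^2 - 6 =l - 7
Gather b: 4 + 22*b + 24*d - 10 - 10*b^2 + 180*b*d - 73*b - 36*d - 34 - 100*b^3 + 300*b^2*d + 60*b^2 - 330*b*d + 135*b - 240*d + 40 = -100*b^3 + b^2*(300*d + 50) + b*(84 - 150*d) - 252*d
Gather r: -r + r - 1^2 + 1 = 0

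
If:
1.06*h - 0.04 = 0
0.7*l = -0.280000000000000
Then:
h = 0.04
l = -0.40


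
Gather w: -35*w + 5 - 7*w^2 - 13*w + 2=-7*w^2 - 48*w + 7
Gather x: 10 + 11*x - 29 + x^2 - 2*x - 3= x^2 + 9*x - 22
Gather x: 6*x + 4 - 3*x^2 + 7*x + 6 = -3*x^2 + 13*x + 10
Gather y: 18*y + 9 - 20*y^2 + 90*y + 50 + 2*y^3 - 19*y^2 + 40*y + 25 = 2*y^3 - 39*y^2 + 148*y + 84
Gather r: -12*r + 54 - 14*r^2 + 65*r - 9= -14*r^2 + 53*r + 45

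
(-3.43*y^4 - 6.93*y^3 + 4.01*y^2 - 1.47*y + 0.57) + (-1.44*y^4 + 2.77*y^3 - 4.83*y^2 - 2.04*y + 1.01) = -4.87*y^4 - 4.16*y^3 - 0.82*y^2 - 3.51*y + 1.58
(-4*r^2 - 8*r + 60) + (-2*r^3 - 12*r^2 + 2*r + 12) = -2*r^3 - 16*r^2 - 6*r + 72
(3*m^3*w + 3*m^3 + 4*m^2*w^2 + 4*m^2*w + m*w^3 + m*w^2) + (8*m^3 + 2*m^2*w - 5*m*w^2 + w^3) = 3*m^3*w + 11*m^3 + 4*m^2*w^2 + 6*m^2*w + m*w^3 - 4*m*w^2 + w^3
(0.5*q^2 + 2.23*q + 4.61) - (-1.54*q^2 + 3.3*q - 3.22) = 2.04*q^2 - 1.07*q + 7.83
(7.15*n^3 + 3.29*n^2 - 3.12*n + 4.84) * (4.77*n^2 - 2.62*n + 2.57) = 34.1055*n^5 - 3.0397*n^4 - 5.1267*n^3 + 39.7165*n^2 - 20.6992*n + 12.4388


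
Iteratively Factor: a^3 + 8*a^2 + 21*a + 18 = (a + 2)*(a^2 + 6*a + 9) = (a + 2)*(a + 3)*(a + 3)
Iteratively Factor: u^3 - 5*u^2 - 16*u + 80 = (u - 5)*(u^2 - 16) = (u - 5)*(u + 4)*(u - 4)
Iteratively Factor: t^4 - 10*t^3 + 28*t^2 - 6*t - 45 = (t - 5)*(t^3 - 5*t^2 + 3*t + 9) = (t - 5)*(t - 3)*(t^2 - 2*t - 3) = (t - 5)*(t - 3)^2*(t + 1)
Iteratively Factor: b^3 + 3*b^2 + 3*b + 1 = (b + 1)*(b^2 + 2*b + 1) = (b + 1)^2*(b + 1)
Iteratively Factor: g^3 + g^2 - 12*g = (g)*(g^2 + g - 12) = g*(g + 4)*(g - 3)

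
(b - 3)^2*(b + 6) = b^3 - 27*b + 54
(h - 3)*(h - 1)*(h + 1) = h^3 - 3*h^2 - h + 3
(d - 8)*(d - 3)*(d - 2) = d^3 - 13*d^2 + 46*d - 48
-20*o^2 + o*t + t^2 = (-4*o + t)*(5*o + t)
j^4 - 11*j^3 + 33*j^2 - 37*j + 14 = (j - 7)*(j - 2)*(j - 1)^2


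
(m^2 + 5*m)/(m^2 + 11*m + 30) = m/(m + 6)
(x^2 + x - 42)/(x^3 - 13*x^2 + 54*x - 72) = (x + 7)/(x^2 - 7*x + 12)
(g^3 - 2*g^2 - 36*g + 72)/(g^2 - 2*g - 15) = (-g^3 + 2*g^2 + 36*g - 72)/(-g^2 + 2*g + 15)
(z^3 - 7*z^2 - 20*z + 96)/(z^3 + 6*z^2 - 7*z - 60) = (z - 8)/(z + 5)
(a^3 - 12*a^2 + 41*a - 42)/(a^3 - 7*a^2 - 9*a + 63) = (a - 2)/(a + 3)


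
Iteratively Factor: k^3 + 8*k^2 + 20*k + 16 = (k + 4)*(k^2 + 4*k + 4) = (k + 2)*(k + 4)*(k + 2)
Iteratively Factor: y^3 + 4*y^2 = (y)*(y^2 + 4*y) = y*(y + 4)*(y)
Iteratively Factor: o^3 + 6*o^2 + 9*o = (o + 3)*(o^2 + 3*o) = o*(o + 3)*(o + 3)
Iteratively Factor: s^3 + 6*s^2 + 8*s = (s)*(s^2 + 6*s + 8) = s*(s + 4)*(s + 2)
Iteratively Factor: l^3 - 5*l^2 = (l)*(l^2 - 5*l) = l^2*(l - 5)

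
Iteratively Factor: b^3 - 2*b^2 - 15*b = (b)*(b^2 - 2*b - 15) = b*(b + 3)*(b - 5)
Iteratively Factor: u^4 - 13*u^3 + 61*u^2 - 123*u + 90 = (u - 2)*(u^3 - 11*u^2 + 39*u - 45) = (u - 5)*(u - 2)*(u^2 - 6*u + 9) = (u - 5)*(u - 3)*(u - 2)*(u - 3)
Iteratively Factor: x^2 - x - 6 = (x + 2)*(x - 3)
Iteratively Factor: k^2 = (k)*(k)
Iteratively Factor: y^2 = (y)*(y)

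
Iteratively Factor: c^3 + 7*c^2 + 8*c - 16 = (c - 1)*(c^2 + 8*c + 16) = (c - 1)*(c + 4)*(c + 4)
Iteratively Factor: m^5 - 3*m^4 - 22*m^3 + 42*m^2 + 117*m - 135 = (m - 5)*(m^4 + 2*m^3 - 12*m^2 - 18*m + 27) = (m - 5)*(m - 3)*(m^3 + 5*m^2 + 3*m - 9) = (m - 5)*(m - 3)*(m + 3)*(m^2 + 2*m - 3) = (m - 5)*(m - 3)*(m + 3)^2*(m - 1)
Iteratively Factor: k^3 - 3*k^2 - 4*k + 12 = (k - 3)*(k^2 - 4) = (k - 3)*(k - 2)*(k + 2)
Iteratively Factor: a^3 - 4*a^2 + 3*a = (a)*(a^2 - 4*a + 3) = a*(a - 3)*(a - 1)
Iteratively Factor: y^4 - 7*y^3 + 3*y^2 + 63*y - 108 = (y - 4)*(y^3 - 3*y^2 - 9*y + 27) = (y - 4)*(y - 3)*(y^2 - 9) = (y - 4)*(y - 3)^2*(y + 3)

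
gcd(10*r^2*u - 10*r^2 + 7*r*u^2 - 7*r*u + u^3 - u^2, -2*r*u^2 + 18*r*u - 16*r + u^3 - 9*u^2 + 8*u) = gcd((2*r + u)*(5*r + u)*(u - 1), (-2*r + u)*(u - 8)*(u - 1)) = u - 1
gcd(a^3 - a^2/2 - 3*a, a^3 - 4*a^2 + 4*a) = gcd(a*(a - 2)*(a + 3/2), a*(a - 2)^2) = a^2 - 2*a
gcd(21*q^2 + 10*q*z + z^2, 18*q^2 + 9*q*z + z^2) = 3*q + z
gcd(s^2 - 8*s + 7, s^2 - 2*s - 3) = 1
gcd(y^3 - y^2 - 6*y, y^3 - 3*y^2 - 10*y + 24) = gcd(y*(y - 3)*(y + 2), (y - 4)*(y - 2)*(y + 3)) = 1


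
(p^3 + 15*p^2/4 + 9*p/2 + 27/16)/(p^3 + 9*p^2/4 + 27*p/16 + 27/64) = 4*(4*p^2 + 12*p + 9)/(16*p^2 + 24*p + 9)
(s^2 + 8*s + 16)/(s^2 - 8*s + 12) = (s^2 + 8*s + 16)/(s^2 - 8*s + 12)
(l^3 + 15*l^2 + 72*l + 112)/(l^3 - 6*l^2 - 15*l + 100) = (l^2 + 11*l + 28)/(l^2 - 10*l + 25)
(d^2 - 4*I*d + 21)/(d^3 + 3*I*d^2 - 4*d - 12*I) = (d - 7*I)/(d^2 - 4)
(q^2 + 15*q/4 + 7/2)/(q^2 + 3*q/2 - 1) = (4*q + 7)/(2*(2*q - 1))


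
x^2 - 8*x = x*(x - 8)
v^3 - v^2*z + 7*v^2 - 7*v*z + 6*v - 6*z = (v + 1)*(v + 6)*(v - z)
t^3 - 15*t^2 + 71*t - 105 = (t - 7)*(t - 5)*(t - 3)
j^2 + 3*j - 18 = (j - 3)*(j + 6)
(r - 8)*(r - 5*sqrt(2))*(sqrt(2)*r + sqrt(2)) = sqrt(2)*r^3 - 10*r^2 - 7*sqrt(2)*r^2 - 8*sqrt(2)*r + 70*r + 80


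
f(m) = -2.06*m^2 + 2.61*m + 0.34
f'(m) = 2.61 - 4.12*m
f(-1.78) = -10.83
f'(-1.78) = 9.94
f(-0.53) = -1.62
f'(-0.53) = 4.79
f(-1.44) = -7.69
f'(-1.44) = 8.54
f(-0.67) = -2.33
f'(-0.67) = 5.37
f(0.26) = 0.88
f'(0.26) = 1.54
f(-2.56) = -19.84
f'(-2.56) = 13.16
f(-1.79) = -10.93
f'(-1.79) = 9.98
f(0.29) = 0.92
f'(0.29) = 1.42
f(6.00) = -58.16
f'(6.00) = -22.11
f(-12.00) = -327.62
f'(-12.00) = 52.05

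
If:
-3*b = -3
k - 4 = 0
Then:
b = 1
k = 4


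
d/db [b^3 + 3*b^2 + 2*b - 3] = 3*b^2 + 6*b + 2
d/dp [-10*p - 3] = -10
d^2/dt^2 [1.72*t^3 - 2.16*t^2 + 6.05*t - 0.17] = 10.32*t - 4.32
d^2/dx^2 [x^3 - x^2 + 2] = 6*x - 2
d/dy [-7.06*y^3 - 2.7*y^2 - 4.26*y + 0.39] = -21.18*y^2 - 5.4*y - 4.26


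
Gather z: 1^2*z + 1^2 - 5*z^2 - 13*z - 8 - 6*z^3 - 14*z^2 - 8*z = -6*z^3 - 19*z^2 - 20*z - 7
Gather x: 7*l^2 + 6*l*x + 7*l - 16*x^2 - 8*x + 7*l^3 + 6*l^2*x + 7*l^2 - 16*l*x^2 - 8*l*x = 7*l^3 + 14*l^2 + 7*l + x^2*(-16*l - 16) + x*(6*l^2 - 2*l - 8)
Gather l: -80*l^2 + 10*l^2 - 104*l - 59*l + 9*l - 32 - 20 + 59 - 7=-70*l^2 - 154*l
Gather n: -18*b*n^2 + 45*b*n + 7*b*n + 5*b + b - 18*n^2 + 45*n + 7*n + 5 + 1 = 6*b + n^2*(-18*b - 18) + n*(52*b + 52) + 6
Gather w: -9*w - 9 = -9*w - 9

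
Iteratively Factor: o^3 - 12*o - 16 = (o + 2)*(o^2 - 2*o - 8) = (o + 2)^2*(o - 4)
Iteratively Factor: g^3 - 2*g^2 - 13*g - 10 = (g + 2)*(g^2 - 4*g - 5) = (g + 1)*(g + 2)*(g - 5)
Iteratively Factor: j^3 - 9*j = (j)*(j^2 - 9) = j*(j - 3)*(j + 3)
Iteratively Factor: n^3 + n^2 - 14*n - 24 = (n + 3)*(n^2 - 2*n - 8) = (n + 2)*(n + 3)*(n - 4)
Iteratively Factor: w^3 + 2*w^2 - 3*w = (w - 1)*(w^2 + 3*w) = w*(w - 1)*(w + 3)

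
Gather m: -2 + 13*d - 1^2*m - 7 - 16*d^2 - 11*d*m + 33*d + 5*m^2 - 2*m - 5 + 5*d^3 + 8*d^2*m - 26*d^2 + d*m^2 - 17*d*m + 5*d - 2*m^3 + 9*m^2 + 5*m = 5*d^3 - 42*d^2 + 51*d - 2*m^3 + m^2*(d + 14) + m*(8*d^2 - 28*d + 2) - 14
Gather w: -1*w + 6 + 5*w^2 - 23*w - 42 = 5*w^2 - 24*w - 36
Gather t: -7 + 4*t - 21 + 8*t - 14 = 12*t - 42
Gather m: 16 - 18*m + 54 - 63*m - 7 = 63 - 81*m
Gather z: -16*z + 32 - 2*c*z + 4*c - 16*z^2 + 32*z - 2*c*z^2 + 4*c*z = 4*c + z^2*(-2*c - 16) + z*(2*c + 16) + 32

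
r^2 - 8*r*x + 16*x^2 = (r - 4*x)^2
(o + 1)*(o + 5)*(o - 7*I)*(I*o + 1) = I*o^4 + 8*o^3 + 6*I*o^3 + 48*o^2 - 2*I*o^2 + 40*o - 42*I*o - 35*I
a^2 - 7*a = a*(a - 7)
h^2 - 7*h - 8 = (h - 8)*(h + 1)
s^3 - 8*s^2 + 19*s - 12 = (s - 4)*(s - 3)*(s - 1)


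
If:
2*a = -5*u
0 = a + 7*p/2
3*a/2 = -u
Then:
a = 0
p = 0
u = 0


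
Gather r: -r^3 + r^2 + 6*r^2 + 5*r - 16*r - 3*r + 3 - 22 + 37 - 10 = -r^3 + 7*r^2 - 14*r + 8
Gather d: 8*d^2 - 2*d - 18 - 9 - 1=8*d^2 - 2*d - 28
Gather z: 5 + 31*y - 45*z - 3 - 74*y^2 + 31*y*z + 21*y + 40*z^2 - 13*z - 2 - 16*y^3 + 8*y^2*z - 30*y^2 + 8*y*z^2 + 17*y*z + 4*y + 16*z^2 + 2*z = -16*y^3 - 104*y^2 + 56*y + z^2*(8*y + 56) + z*(8*y^2 + 48*y - 56)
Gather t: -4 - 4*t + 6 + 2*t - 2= -2*t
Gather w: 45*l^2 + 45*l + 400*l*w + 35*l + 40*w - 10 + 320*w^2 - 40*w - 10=45*l^2 + 400*l*w + 80*l + 320*w^2 - 20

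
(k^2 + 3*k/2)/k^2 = (k + 3/2)/k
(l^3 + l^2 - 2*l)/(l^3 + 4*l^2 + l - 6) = l/(l + 3)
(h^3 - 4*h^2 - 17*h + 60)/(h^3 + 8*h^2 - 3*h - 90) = (h^2 - h - 20)/(h^2 + 11*h + 30)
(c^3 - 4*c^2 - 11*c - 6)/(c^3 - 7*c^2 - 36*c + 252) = (c^2 + 2*c + 1)/(c^2 - c - 42)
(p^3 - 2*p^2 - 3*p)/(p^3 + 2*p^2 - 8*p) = (p^2 - 2*p - 3)/(p^2 + 2*p - 8)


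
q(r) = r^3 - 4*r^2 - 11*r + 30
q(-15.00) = -4080.00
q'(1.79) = -15.71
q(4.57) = -8.37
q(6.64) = 73.36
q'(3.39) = -3.64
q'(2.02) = -14.92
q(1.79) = 3.23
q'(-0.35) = -7.83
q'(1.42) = -16.31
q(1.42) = 9.18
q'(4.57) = 15.09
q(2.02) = -0.30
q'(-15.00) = 784.00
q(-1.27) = 35.47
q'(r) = 3*r^2 - 8*r - 11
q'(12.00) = 325.00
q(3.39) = -14.30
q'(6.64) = 68.15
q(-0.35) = 33.32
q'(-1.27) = 4.00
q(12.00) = 1050.00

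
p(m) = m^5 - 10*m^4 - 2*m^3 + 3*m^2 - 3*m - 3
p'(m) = 5*m^4 - 40*m^3 - 6*m^2 + 6*m - 3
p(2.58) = -353.88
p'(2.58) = -492.86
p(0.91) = -10.99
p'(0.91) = -29.22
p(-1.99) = -157.42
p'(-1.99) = 354.94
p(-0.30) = -1.86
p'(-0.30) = -4.22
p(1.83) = -102.33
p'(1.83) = -201.18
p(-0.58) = -1.06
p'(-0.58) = -0.13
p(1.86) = -108.50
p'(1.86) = -210.15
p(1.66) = -72.19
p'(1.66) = -154.58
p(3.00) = -606.00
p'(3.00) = -714.00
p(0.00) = -3.00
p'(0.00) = -3.00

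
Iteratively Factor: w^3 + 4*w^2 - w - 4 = (w - 1)*(w^2 + 5*w + 4) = (w - 1)*(w + 4)*(w + 1)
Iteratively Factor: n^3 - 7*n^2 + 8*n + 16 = (n - 4)*(n^2 - 3*n - 4) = (n - 4)^2*(n + 1)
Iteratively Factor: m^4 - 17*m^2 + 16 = (m - 1)*(m^3 + m^2 - 16*m - 16) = (m - 1)*(m + 4)*(m^2 - 3*m - 4) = (m - 1)*(m + 1)*(m + 4)*(m - 4)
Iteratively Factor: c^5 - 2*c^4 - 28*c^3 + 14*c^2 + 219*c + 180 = (c - 4)*(c^4 + 2*c^3 - 20*c^2 - 66*c - 45) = (c - 5)*(c - 4)*(c^3 + 7*c^2 + 15*c + 9) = (c - 5)*(c - 4)*(c + 1)*(c^2 + 6*c + 9) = (c - 5)*(c - 4)*(c + 1)*(c + 3)*(c + 3)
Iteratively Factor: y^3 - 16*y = (y - 4)*(y^2 + 4*y) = (y - 4)*(y + 4)*(y)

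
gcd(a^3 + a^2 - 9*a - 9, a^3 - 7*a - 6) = a^2 - 2*a - 3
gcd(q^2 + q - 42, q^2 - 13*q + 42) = q - 6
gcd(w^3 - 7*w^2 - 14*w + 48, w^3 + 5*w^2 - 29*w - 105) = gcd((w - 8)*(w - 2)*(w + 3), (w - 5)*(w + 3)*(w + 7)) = w + 3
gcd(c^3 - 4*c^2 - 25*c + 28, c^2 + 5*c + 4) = c + 4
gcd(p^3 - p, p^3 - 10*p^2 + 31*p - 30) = 1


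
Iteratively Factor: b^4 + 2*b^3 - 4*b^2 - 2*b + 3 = (b + 1)*(b^3 + b^2 - 5*b + 3) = (b - 1)*(b + 1)*(b^2 + 2*b - 3) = (b - 1)^2*(b + 1)*(b + 3)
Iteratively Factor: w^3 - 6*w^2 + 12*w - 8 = (w - 2)*(w^2 - 4*w + 4) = (w - 2)^2*(w - 2)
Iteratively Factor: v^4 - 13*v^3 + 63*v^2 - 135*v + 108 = (v - 3)*(v^3 - 10*v^2 + 33*v - 36) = (v - 3)^2*(v^2 - 7*v + 12) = (v - 4)*(v - 3)^2*(v - 3)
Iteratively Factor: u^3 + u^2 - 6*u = (u + 3)*(u^2 - 2*u) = (u - 2)*(u + 3)*(u)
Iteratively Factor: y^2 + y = (y + 1)*(y)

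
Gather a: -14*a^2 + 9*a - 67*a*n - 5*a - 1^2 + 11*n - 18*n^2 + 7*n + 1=-14*a^2 + a*(4 - 67*n) - 18*n^2 + 18*n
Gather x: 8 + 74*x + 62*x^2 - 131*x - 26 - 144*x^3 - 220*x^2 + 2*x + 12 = -144*x^3 - 158*x^2 - 55*x - 6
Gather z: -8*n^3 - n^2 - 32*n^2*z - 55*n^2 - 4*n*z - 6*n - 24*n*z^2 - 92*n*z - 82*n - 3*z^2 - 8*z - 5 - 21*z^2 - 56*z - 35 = -8*n^3 - 56*n^2 - 88*n + z^2*(-24*n - 24) + z*(-32*n^2 - 96*n - 64) - 40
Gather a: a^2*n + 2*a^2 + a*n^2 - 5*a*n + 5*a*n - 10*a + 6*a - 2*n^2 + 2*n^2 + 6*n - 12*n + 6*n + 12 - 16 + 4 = a^2*(n + 2) + a*(n^2 - 4)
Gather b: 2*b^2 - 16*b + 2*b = 2*b^2 - 14*b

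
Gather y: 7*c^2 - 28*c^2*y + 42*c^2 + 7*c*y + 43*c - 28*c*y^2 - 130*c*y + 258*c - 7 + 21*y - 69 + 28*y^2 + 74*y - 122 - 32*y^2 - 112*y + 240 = 49*c^2 + 301*c + y^2*(-28*c - 4) + y*(-28*c^2 - 123*c - 17) + 42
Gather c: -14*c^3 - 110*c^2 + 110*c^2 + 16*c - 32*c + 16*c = -14*c^3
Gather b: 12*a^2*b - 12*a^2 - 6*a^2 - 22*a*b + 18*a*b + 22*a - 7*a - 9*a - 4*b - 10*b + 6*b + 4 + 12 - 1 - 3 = -18*a^2 + 6*a + b*(12*a^2 - 4*a - 8) + 12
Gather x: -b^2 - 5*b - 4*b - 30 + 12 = -b^2 - 9*b - 18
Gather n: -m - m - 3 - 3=-2*m - 6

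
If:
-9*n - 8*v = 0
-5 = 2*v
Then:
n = 20/9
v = -5/2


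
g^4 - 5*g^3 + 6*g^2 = g^2*(g - 3)*(g - 2)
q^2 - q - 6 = (q - 3)*(q + 2)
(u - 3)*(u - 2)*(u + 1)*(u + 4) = u^4 - 15*u^2 + 10*u + 24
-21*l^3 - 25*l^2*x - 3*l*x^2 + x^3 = (-7*l + x)*(l + x)*(3*l + x)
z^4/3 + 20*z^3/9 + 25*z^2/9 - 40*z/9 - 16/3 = (z/3 + 1)*(z - 4/3)*(z + 1)*(z + 4)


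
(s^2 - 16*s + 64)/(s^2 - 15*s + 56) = (s - 8)/(s - 7)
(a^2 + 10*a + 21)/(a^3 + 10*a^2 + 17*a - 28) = (a + 3)/(a^2 + 3*a - 4)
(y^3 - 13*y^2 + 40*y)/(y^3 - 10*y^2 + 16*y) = (y - 5)/(y - 2)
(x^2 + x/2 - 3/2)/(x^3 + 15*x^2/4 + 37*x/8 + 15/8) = 4*(x - 1)/(4*x^2 + 9*x + 5)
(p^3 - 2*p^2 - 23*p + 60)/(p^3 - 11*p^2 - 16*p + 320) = (p^2 - 7*p + 12)/(p^2 - 16*p + 64)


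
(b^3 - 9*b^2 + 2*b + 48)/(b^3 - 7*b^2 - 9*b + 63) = (b^2 - 6*b - 16)/(b^2 - 4*b - 21)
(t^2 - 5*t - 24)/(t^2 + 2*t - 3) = (t - 8)/(t - 1)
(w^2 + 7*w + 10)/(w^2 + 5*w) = (w + 2)/w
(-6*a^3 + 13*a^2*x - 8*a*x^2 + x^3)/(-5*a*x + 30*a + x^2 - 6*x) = (6*a^3 - 13*a^2*x + 8*a*x^2 - x^3)/(5*a*x - 30*a - x^2 + 6*x)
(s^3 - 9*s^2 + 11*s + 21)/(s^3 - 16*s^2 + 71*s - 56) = (s^2 - 2*s - 3)/(s^2 - 9*s + 8)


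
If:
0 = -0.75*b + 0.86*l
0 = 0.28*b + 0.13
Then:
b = -0.46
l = -0.40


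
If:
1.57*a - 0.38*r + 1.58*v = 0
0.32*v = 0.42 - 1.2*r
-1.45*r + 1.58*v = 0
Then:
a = -0.19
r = 0.28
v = 0.26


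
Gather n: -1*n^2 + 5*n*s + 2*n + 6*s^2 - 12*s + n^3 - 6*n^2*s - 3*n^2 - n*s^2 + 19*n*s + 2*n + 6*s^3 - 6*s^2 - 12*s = n^3 + n^2*(-6*s - 4) + n*(-s^2 + 24*s + 4) + 6*s^3 - 24*s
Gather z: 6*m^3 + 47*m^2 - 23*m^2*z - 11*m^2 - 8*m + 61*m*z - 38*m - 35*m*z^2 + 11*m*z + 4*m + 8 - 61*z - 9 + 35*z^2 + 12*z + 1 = 6*m^3 + 36*m^2 - 42*m + z^2*(35 - 35*m) + z*(-23*m^2 + 72*m - 49)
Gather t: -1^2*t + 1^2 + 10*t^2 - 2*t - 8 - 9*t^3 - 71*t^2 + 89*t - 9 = -9*t^3 - 61*t^2 + 86*t - 16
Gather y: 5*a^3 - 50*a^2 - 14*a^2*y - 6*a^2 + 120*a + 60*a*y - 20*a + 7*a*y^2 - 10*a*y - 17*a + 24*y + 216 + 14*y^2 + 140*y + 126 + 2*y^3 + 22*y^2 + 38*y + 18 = 5*a^3 - 56*a^2 + 83*a + 2*y^3 + y^2*(7*a + 36) + y*(-14*a^2 + 50*a + 202) + 360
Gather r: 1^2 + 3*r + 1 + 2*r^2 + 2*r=2*r^2 + 5*r + 2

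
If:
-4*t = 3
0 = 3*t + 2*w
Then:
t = -3/4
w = 9/8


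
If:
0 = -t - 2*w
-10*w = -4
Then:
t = -4/5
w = 2/5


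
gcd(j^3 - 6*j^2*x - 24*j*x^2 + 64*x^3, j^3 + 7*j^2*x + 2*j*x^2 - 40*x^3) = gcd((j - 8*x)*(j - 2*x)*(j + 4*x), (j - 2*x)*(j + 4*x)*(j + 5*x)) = -j^2 - 2*j*x + 8*x^2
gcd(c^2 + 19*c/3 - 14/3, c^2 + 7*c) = c + 7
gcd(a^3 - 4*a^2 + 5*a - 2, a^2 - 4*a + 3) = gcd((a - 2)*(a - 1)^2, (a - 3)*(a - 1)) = a - 1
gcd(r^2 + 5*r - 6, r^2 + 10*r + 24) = r + 6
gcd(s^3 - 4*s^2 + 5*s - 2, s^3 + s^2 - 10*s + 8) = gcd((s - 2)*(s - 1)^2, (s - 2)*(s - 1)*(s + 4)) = s^2 - 3*s + 2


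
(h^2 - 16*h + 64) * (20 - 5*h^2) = -5*h^4 + 80*h^3 - 300*h^2 - 320*h + 1280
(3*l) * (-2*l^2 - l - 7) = -6*l^3 - 3*l^2 - 21*l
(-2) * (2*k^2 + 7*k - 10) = -4*k^2 - 14*k + 20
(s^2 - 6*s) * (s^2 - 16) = s^4 - 6*s^3 - 16*s^2 + 96*s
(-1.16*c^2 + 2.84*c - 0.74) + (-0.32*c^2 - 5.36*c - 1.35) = -1.48*c^2 - 2.52*c - 2.09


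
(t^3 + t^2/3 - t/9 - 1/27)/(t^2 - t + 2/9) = (9*t^2 + 6*t + 1)/(3*(3*t - 2))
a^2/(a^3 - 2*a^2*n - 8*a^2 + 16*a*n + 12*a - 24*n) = a^2/(a^3 - 2*a^2*n - 8*a^2 + 16*a*n + 12*a - 24*n)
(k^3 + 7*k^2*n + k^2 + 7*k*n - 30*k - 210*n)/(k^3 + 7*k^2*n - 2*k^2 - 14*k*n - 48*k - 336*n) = (k - 5)/(k - 8)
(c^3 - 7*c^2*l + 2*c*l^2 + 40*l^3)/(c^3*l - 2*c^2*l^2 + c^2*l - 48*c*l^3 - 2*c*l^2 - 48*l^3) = (-c^3 + 7*c^2*l - 2*c*l^2 - 40*l^3)/(l*(-c^3 + 2*c^2*l - c^2 + 48*c*l^2 + 2*c*l + 48*l^2))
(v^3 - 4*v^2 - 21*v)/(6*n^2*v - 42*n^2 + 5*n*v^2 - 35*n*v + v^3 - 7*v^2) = v*(v + 3)/(6*n^2 + 5*n*v + v^2)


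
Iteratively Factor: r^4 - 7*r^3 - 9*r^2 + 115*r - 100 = (r - 5)*(r^3 - 2*r^2 - 19*r + 20) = (r - 5)*(r + 4)*(r^2 - 6*r + 5) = (r - 5)^2*(r + 4)*(r - 1)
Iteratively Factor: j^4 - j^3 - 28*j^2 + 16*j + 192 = (j + 4)*(j^3 - 5*j^2 - 8*j + 48) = (j + 3)*(j + 4)*(j^2 - 8*j + 16) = (j - 4)*(j + 3)*(j + 4)*(j - 4)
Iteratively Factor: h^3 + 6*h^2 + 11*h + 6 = (h + 1)*(h^2 + 5*h + 6) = (h + 1)*(h + 2)*(h + 3)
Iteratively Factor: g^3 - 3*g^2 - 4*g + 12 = (g + 2)*(g^2 - 5*g + 6) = (g - 3)*(g + 2)*(g - 2)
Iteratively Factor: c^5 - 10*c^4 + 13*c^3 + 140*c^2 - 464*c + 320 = (c - 4)*(c^4 - 6*c^3 - 11*c^2 + 96*c - 80) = (c - 4)^2*(c^3 - 2*c^2 - 19*c + 20) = (c - 4)^2*(c + 4)*(c^2 - 6*c + 5) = (c - 4)^2*(c - 1)*(c + 4)*(c - 5)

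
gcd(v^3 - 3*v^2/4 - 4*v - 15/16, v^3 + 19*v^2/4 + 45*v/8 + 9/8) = v^2 + 7*v/4 + 3/8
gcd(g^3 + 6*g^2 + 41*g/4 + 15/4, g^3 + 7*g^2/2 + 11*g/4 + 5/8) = g^2 + 3*g + 5/4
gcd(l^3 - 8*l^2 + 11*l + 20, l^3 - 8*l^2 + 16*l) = l - 4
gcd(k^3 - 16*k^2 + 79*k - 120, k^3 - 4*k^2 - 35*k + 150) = k - 5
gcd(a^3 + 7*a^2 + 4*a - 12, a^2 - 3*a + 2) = a - 1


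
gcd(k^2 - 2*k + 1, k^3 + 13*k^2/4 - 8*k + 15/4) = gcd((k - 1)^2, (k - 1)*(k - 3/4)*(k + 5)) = k - 1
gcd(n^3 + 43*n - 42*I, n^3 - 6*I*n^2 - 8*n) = 1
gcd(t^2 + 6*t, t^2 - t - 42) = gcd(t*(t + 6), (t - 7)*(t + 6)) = t + 6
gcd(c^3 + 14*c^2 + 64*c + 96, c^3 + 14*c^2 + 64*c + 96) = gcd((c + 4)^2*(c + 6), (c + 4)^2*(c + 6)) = c^3 + 14*c^2 + 64*c + 96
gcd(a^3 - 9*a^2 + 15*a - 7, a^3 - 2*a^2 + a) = a^2 - 2*a + 1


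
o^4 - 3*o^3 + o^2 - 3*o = o*(o - 3)*(o - I)*(o + I)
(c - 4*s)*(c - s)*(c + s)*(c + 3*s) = c^4 - c^3*s - 13*c^2*s^2 + c*s^3 + 12*s^4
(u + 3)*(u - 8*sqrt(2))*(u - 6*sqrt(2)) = u^3 - 14*sqrt(2)*u^2 + 3*u^2 - 42*sqrt(2)*u + 96*u + 288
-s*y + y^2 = y*(-s + y)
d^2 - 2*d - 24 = (d - 6)*(d + 4)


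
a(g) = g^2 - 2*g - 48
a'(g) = 2*g - 2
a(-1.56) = -42.45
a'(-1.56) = -5.12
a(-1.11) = -44.55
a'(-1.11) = -4.22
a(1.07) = -49.00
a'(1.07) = 0.14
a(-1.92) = -40.47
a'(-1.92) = -5.84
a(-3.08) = -32.35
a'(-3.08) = -8.16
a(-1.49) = -42.80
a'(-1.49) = -4.98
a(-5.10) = -11.79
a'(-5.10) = -12.20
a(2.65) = -46.28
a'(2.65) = 3.30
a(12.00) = 72.00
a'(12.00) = 22.00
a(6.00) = -24.00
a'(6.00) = 10.00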